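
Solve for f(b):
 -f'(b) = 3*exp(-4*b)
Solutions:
 f(b) = C1 + 3*exp(-4*b)/4


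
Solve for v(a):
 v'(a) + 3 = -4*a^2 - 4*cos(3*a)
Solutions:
 v(a) = C1 - 4*a^3/3 - 3*a - 4*sin(3*a)/3


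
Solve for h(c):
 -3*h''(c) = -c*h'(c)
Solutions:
 h(c) = C1 + C2*erfi(sqrt(6)*c/6)


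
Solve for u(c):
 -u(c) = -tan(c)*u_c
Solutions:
 u(c) = C1*sin(c)


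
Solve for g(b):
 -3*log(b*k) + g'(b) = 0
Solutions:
 g(b) = C1 + 3*b*log(b*k) - 3*b


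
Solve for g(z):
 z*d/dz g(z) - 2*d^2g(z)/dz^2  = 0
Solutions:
 g(z) = C1 + C2*erfi(z/2)


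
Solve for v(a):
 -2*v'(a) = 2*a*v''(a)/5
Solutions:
 v(a) = C1 + C2/a^4


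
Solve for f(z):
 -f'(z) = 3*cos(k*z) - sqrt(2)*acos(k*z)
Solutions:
 f(z) = C1 - 3*Piecewise((sin(k*z)/k, Ne(k, 0)), (z, True)) + sqrt(2)*Piecewise((z*acos(k*z) - sqrt(-k^2*z^2 + 1)/k, Ne(k, 0)), (pi*z/2, True))


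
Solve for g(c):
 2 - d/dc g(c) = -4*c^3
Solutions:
 g(c) = C1 + c^4 + 2*c


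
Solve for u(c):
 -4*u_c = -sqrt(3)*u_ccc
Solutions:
 u(c) = C1 + C2*exp(-2*3^(3/4)*c/3) + C3*exp(2*3^(3/4)*c/3)


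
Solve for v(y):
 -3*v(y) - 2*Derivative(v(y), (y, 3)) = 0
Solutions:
 v(y) = C3*exp(-2^(2/3)*3^(1/3)*y/2) + (C1*sin(2^(2/3)*3^(5/6)*y/4) + C2*cos(2^(2/3)*3^(5/6)*y/4))*exp(2^(2/3)*3^(1/3)*y/4)


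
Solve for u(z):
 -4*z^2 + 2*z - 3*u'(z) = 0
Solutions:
 u(z) = C1 - 4*z^3/9 + z^2/3


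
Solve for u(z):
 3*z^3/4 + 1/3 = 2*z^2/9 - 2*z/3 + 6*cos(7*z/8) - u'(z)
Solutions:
 u(z) = C1 - 3*z^4/16 + 2*z^3/27 - z^2/3 - z/3 + 48*sin(7*z/8)/7


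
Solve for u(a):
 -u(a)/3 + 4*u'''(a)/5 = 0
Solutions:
 u(a) = C3*exp(90^(1/3)*a/6) + (C1*sin(10^(1/3)*3^(1/6)*a/4) + C2*cos(10^(1/3)*3^(1/6)*a/4))*exp(-90^(1/3)*a/12)


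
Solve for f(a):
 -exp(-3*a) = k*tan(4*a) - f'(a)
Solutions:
 f(a) = C1 + k*log(tan(4*a)^2 + 1)/8 - exp(-3*a)/3


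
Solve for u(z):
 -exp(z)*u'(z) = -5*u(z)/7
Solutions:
 u(z) = C1*exp(-5*exp(-z)/7)


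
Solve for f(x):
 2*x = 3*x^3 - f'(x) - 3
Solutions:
 f(x) = C1 + 3*x^4/4 - x^2 - 3*x


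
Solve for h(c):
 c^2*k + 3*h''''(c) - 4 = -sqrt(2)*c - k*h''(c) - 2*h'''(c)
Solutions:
 h(c) = C1 + C2*c + C3*exp(c*(sqrt(1 - 3*k) - 1)/3) + C4*exp(-c*(sqrt(1 - 3*k) + 1)/3) - c^4/12 + c^3*(4 - sqrt(2))/(6*k) + c^2*(5 - 4/k + sqrt(2)/k)/k


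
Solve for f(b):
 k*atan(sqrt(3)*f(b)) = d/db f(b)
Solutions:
 Integral(1/atan(sqrt(3)*_y), (_y, f(b))) = C1 + b*k


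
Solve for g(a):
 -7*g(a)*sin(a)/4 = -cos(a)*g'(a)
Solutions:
 g(a) = C1/cos(a)^(7/4)


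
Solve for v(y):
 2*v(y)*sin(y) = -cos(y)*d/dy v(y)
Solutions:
 v(y) = C1*cos(y)^2


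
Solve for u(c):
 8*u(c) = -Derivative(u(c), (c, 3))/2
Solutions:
 u(c) = C3*exp(-2*2^(1/3)*c) + (C1*sin(2^(1/3)*sqrt(3)*c) + C2*cos(2^(1/3)*sqrt(3)*c))*exp(2^(1/3)*c)


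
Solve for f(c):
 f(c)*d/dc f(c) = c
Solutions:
 f(c) = -sqrt(C1 + c^2)
 f(c) = sqrt(C1 + c^2)


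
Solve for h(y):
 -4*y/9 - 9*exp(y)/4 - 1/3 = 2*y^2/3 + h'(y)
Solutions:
 h(y) = C1 - 2*y^3/9 - 2*y^2/9 - y/3 - 9*exp(y)/4


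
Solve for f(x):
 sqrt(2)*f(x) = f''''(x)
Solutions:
 f(x) = C1*exp(-2^(1/8)*x) + C2*exp(2^(1/8)*x) + C3*sin(2^(1/8)*x) + C4*cos(2^(1/8)*x)


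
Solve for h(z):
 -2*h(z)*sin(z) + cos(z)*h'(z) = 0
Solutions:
 h(z) = C1/cos(z)^2


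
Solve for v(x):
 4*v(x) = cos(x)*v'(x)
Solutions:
 v(x) = C1*(sin(x)^2 + 2*sin(x) + 1)/(sin(x)^2 - 2*sin(x) + 1)


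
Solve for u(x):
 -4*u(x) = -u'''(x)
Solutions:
 u(x) = C3*exp(2^(2/3)*x) + (C1*sin(2^(2/3)*sqrt(3)*x/2) + C2*cos(2^(2/3)*sqrt(3)*x/2))*exp(-2^(2/3)*x/2)


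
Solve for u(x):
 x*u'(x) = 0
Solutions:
 u(x) = C1


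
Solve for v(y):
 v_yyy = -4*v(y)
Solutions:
 v(y) = C3*exp(-2^(2/3)*y) + (C1*sin(2^(2/3)*sqrt(3)*y/2) + C2*cos(2^(2/3)*sqrt(3)*y/2))*exp(2^(2/3)*y/2)


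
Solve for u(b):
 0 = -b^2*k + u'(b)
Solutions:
 u(b) = C1 + b^3*k/3


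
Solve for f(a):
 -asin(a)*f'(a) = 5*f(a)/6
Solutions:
 f(a) = C1*exp(-5*Integral(1/asin(a), a)/6)


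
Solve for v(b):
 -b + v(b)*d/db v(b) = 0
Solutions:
 v(b) = -sqrt(C1 + b^2)
 v(b) = sqrt(C1 + b^2)


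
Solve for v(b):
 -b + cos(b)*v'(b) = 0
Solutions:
 v(b) = C1 + Integral(b/cos(b), b)


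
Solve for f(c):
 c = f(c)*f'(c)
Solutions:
 f(c) = -sqrt(C1 + c^2)
 f(c) = sqrt(C1 + c^2)


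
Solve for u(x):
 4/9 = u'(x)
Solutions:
 u(x) = C1 + 4*x/9


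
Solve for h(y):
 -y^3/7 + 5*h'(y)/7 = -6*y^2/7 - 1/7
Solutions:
 h(y) = C1 + y^4/20 - 2*y^3/5 - y/5


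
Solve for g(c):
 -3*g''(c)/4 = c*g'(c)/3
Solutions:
 g(c) = C1 + C2*erf(sqrt(2)*c/3)


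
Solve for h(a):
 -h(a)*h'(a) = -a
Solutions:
 h(a) = -sqrt(C1 + a^2)
 h(a) = sqrt(C1 + a^2)


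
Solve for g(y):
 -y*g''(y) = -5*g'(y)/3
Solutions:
 g(y) = C1 + C2*y^(8/3)


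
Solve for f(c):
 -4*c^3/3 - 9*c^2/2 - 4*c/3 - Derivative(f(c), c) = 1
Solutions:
 f(c) = C1 - c^4/3 - 3*c^3/2 - 2*c^2/3 - c


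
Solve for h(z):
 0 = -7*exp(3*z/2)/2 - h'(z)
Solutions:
 h(z) = C1 - 7*exp(3*z/2)/3


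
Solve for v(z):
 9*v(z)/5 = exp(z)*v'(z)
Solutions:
 v(z) = C1*exp(-9*exp(-z)/5)


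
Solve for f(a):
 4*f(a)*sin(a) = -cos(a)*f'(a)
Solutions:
 f(a) = C1*cos(a)^4


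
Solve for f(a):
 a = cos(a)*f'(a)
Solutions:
 f(a) = C1 + Integral(a/cos(a), a)


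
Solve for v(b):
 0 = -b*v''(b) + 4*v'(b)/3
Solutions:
 v(b) = C1 + C2*b^(7/3)


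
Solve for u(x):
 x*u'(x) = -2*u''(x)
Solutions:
 u(x) = C1 + C2*erf(x/2)


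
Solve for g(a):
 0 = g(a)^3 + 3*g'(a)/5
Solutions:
 g(a) = -sqrt(6)*sqrt(-1/(C1 - 5*a))/2
 g(a) = sqrt(6)*sqrt(-1/(C1 - 5*a))/2


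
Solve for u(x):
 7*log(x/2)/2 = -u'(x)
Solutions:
 u(x) = C1 - 7*x*log(x)/2 + 7*x*log(2)/2 + 7*x/2


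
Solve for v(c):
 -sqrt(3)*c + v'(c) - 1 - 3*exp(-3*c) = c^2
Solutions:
 v(c) = C1 + c^3/3 + sqrt(3)*c^2/2 + c - exp(-3*c)


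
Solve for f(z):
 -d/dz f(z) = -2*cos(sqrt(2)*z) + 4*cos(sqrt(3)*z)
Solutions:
 f(z) = C1 + sqrt(2)*sin(sqrt(2)*z) - 4*sqrt(3)*sin(sqrt(3)*z)/3


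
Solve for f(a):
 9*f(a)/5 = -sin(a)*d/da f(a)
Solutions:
 f(a) = C1*(cos(a) + 1)^(9/10)/(cos(a) - 1)^(9/10)


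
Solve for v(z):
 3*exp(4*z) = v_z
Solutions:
 v(z) = C1 + 3*exp(4*z)/4


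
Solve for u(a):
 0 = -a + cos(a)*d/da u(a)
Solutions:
 u(a) = C1 + Integral(a/cos(a), a)


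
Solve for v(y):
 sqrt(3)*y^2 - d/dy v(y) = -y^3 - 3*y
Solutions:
 v(y) = C1 + y^4/4 + sqrt(3)*y^3/3 + 3*y^2/2


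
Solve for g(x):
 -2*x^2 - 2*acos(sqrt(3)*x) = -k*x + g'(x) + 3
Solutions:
 g(x) = C1 + k*x^2/2 - 2*x^3/3 - 2*x*acos(sqrt(3)*x) - 3*x + 2*sqrt(3)*sqrt(1 - 3*x^2)/3


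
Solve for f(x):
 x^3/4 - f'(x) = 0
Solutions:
 f(x) = C1 + x^4/16


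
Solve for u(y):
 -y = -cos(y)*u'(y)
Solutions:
 u(y) = C1 + Integral(y/cos(y), y)


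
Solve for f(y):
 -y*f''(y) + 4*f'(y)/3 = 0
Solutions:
 f(y) = C1 + C2*y^(7/3)


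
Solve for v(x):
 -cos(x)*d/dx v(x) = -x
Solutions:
 v(x) = C1 + Integral(x/cos(x), x)


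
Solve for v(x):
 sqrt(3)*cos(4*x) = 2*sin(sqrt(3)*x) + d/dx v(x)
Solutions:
 v(x) = C1 + sqrt(3)*sin(4*x)/4 + 2*sqrt(3)*cos(sqrt(3)*x)/3


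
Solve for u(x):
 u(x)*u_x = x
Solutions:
 u(x) = -sqrt(C1 + x^2)
 u(x) = sqrt(C1 + x^2)


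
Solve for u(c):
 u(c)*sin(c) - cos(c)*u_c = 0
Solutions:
 u(c) = C1/cos(c)


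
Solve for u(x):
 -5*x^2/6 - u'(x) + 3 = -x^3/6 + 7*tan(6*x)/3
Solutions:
 u(x) = C1 + x^4/24 - 5*x^3/18 + 3*x + 7*log(cos(6*x))/18


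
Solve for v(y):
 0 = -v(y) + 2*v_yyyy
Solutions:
 v(y) = C1*exp(-2^(3/4)*y/2) + C2*exp(2^(3/4)*y/2) + C3*sin(2^(3/4)*y/2) + C4*cos(2^(3/4)*y/2)


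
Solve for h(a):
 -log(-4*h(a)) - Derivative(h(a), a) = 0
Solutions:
 Integral(1/(log(-_y) + 2*log(2)), (_y, h(a))) = C1 - a


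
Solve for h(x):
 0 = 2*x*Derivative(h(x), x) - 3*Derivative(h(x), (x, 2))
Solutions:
 h(x) = C1 + C2*erfi(sqrt(3)*x/3)


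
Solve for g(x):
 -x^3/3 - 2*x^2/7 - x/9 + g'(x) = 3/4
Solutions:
 g(x) = C1 + x^4/12 + 2*x^3/21 + x^2/18 + 3*x/4


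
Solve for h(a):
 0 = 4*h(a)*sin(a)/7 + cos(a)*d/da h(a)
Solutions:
 h(a) = C1*cos(a)^(4/7)


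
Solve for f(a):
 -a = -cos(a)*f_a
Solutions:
 f(a) = C1 + Integral(a/cos(a), a)


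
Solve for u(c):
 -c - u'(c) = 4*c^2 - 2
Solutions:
 u(c) = C1 - 4*c^3/3 - c^2/2 + 2*c


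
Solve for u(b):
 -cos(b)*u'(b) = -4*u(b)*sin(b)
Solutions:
 u(b) = C1/cos(b)^4


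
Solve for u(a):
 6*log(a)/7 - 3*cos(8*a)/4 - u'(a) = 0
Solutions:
 u(a) = C1 + 6*a*log(a)/7 - 6*a/7 - 3*sin(8*a)/32


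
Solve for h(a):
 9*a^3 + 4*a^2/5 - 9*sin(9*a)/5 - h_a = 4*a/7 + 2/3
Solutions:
 h(a) = C1 + 9*a^4/4 + 4*a^3/15 - 2*a^2/7 - 2*a/3 + cos(9*a)/5


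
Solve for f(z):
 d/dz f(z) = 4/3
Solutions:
 f(z) = C1 + 4*z/3


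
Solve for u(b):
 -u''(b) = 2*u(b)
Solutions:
 u(b) = C1*sin(sqrt(2)*b) + C2*cos(sqrt(2)*b)


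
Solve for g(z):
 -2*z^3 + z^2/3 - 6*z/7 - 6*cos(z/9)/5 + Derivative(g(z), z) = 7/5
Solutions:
 g(z) = C1 + z^4/2 - z^3/9 + 3*z^2/7 + 7*z/5 + 54*sin(z/9)/5


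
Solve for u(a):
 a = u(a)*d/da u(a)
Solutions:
 u(a) = -sqrt(C1 + a^2)
 u(a) = sqrt(C1 + a^2)


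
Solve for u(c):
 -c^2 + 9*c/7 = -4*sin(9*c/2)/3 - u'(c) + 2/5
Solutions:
 u(c) = C1 + c^3/3 - 9*c^2/14 + 2*c/5 + 8*cos(9*c/2)/27


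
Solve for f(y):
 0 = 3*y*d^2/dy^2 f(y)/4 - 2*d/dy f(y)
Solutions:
 f(y) = C1 + C2*y^(11/3)


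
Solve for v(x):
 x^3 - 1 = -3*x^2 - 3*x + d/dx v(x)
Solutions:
 v(x) = C1 + x^4/4 + x^3 + 3*x^2/2 - x


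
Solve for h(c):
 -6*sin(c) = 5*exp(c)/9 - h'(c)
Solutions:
 h(c) = C1 + 5*exp(c)/9 - 6*cos(c)


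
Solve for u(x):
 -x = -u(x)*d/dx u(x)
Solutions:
 u(x) = -sqrt(C1 + x^2)
 u(x) = sqrt(C1 + x^2)


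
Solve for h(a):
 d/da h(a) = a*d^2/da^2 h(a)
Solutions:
 h(a) = C1 + C2*a^2


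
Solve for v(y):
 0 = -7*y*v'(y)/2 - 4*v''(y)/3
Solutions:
 v(y) = C1 + C2*erf(sqrt(21)*y/4)


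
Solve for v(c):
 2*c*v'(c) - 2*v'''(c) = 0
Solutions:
 v(c) = C1 + Integral(C2*airyai(c) + C3*airybi(c), c)


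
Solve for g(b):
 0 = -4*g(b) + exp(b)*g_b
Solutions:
 g(b) = C1*exp(-4*exp(-b))


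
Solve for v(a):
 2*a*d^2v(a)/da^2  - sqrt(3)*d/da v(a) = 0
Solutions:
 v(a) = C1 + C2*a^(sqrt(3)/2 + 1)


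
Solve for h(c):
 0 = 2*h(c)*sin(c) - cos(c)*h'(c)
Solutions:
 h(c) = C1/cos(c)^2


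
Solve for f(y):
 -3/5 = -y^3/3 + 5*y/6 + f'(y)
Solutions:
 f(y) = C1 + y^4/12 - 5*y^2/12 - 3*y/5


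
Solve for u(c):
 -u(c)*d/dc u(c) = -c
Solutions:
 u(c) = -sqrt(C1 + c^2)
 u(c) = sqrt(C1 + c^2)


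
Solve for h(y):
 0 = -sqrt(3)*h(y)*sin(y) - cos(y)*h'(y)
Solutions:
 h(y) = C1*cos(y)^(sqrt(3))


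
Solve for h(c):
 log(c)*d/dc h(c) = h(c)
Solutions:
 h(c) = C1*exp(li(c))


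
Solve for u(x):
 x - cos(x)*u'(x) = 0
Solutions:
 u(x) = C1 + Integral(x/cos(x), x)


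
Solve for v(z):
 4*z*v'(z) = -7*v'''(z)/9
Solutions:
 v(z) = C1 + Integral(C2*airyai(-42^(2/3)*z/7) + C3*airybi(-42^(2/3)*z/7), z)


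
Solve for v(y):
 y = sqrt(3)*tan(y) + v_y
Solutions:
 v(y) = C1 + y^2/2 + sqrt(3)*log(cos(y))


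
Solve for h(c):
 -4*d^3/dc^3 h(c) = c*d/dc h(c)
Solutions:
 h(c) = C1 + Integral(C2*airyai(-2^(1/3)*c/2) + C3*airybi(-2^(1/3)*c/2), c)


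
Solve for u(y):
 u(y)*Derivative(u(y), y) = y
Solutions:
 u(y) = -sqrt(C1 + y^2)
 u(y) = sqrt(C1 + y^2)


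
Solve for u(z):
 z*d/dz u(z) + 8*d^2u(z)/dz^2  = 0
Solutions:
 u(z) = C1 + C2*erf(z/4)


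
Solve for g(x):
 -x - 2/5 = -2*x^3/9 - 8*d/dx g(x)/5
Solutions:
 g(x) = C1 - 5*x^4/144 + 5*x^2/16 + x/4


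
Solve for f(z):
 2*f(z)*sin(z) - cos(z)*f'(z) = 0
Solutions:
 f(z) = C1/cos(z)^2


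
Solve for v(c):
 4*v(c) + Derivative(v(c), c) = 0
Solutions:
 v(c) = C1*exp(-4*c)


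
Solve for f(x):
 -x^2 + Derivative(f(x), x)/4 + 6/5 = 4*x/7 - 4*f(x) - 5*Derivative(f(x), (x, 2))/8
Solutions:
 f(x) = x^2/4 + 25*x/224 + (C1*sin(sqrt(159)*x/5) + C2*cos(sqrt(159)*x/5))*exp(-x/5) - 6901/17920


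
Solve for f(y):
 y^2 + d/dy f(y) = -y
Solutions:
 f(y) = C1 - y^3/3 - y^2/2


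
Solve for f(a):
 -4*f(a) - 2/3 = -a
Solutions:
 f(a) = a/4 - 1/6


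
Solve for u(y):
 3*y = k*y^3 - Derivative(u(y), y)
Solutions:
 u(y) = C1 + k*y^4/4 - 3*y^2/2


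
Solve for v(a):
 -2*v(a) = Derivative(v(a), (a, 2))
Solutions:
 v(a) = C1*sin(sqrt(2)*a) + C2*cos(sqrt(2)*a)


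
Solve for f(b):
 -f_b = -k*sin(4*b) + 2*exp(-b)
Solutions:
 f(b) = C1 - k*cos(4*b)/4 + 2*exp(-b)


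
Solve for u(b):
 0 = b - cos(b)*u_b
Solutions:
 u(b) = C1 + Integral(b/cos(b), b)


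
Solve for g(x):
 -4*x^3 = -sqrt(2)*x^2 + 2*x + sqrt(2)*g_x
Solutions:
 g(x) = C1 - sqrt(2)*x^4/2 + x^3/3 - sqrt(2)*x^2/2


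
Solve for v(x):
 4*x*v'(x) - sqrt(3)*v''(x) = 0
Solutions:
 v(x) = C1 + C2*erfi(sqrt(2)*3^(3/4)*x/3)


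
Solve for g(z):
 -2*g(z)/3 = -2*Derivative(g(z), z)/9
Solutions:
 g(z) = C1*exp(3*z)


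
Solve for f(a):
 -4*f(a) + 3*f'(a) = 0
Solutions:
 f(a) = C1*exp(4*a/3)


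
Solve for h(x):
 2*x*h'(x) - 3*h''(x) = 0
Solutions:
 h(x) = C1 + C2*erfi(sqrt(3)*x/3)


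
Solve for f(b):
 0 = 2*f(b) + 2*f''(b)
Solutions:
 f(b) = C1*sin(b) + C2*cos(b)


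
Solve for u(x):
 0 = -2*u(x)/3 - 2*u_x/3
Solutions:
 u(x) = C1*exp(-x)


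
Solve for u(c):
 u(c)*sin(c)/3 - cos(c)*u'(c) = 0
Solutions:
 u(c) = C1/cos(c)^(1/3)


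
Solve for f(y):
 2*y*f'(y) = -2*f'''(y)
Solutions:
 f(y) = C1 + Integral(C2*airyai(-y) + C3*airybi(-y), y)


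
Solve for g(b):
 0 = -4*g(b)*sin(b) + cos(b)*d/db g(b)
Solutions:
 g(b) = C1/cos(b)^4


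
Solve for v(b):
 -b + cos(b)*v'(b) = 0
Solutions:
 v(b) = C1 + Integral(b/cos(b), b)


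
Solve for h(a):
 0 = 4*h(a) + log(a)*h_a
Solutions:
 h(a) = C1*exp(-4*li(a))


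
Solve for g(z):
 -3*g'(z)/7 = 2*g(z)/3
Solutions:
 g(z) = C1*exp(-14*z/9)


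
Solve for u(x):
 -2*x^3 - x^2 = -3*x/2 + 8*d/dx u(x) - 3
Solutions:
 u(x) = C1 - x^4/16 - x^3/24 + 3*x^2/32 + 3*x/8


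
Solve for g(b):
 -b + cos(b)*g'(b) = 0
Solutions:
 g(b) = C1 + Integral(b/cos(b), b)


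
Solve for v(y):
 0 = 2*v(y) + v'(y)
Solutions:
 v(y) = C1*exp(-2*y)


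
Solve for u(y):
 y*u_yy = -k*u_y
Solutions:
 u(y) = C1 + y^(1 - re(k))*(C2*sin(log(y)*Abs(im(k))) + C3*cos(log(y)*im(k)))


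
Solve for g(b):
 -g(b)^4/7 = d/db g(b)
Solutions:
 g(b) = 7^(1/3)*(1/(C1 + 3*b))^(1/3)
 g(b) = 7^(1/3)*(-3^(2/3) - 3*3^(1/6)*I)*(1/(C1 + b))^(1/3)/6
 g(b) = 7^(1/3)*(-3^(2/3) + 3*3^(1/6)*I)*(1/(C1 + b))^(1/3)/6


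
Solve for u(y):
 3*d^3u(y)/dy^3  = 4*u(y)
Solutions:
 u(y) = C3*exp(6^(2/3)*y/3) + (C1*sin(2^(2/3)*3^(1/6)*y/2) + C2*cos(2^(2/3)*3^(1/6)*y/2))*exp(-6^(2/3)*y/6)


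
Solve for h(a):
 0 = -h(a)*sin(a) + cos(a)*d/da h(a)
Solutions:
 h(a) = C1/cos(a)


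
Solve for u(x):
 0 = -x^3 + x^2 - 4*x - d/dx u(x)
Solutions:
 u(x) = C1 - x^4/4 + x^3/3 - 2*x^2


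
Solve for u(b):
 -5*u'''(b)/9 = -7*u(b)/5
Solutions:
 u(b) = C3*exp(315^(1/3)*b/5) + (C1*sin(3*3^(1/6)*35^(1/3)*b/10) + C2*cos(3*3^(1/6)*35^(1/3)*b/10))*exp(-315^(1/3)*b/10)


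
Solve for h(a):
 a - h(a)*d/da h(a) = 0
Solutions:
 h(a) = -sqrt(C1 + a^2)
 h(a) = sqrt(C1 + a^2)


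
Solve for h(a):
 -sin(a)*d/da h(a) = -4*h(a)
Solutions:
 h(a) = C1*(cos(a)^2 - 2*cos(a) + 1)/(cos(a)^2 + 2*cos(a) + 1)


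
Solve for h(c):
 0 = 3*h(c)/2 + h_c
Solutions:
 h(c) = C1*exp(-3*c/2)


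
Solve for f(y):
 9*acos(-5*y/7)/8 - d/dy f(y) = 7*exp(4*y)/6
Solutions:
 f(y) = C1 + 9*y*acos(-5*y/7)/8 + 9*sqrt(49 - 25*y^2)/40 - 7*exp(4*y)/24


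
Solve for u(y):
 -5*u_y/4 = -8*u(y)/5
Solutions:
 u(y) = C1*exp(32*y/25)


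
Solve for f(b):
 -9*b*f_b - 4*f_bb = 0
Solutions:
 f(b) = C1 + C2*erf(3*sqrt(2)*b/4)


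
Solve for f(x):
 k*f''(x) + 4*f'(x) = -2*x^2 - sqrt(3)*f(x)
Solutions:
 f(x) = C1*exp(x*(sqrt(-sqrt(3)*k + 4) - 2)/k) + C2*exp(-x*(sqrt(-sqrt(3)*k + 4) + 2)/k) + 4*k/3 - 2*sqrt(3)*x^2/3 + 16*x/3 - 64*sqrt(3)/9


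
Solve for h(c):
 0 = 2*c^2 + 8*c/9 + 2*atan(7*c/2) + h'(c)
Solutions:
 h(c) = C1 - 2*c^3/3 - 4*c^2/9 - 2*c*atan(7*c/2) + 2*log(49*c^2 + 4)/7


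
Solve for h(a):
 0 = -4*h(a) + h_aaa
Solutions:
 h(a) = C3*exp(2^(2/3)*a) + (C1*sin(2^(2/3)*sqrt(3)*a/2) + C2*cos(2^(2/3)*sqrt(3)*a/2))*exp(-2^(2/3)*a/2)


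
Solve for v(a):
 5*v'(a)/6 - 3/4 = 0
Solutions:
 v(a) = C1 + 9*a/10


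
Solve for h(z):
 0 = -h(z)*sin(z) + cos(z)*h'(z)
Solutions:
 h(z) = C1/cos(z)


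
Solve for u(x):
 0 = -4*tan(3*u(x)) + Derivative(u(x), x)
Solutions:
 u(x) = -asin(C1*exp(12*x))/3 + pi/3
 u(x) = asin(C1*exp(12*x))/3


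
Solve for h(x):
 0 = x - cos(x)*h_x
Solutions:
 h(x) = C1 + Integral(x/cos(x), x)


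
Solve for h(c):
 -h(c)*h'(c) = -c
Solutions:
 h(c) = -sqrt(C1 + c^2)
 h(c) = sqrt(C1 + c^2)


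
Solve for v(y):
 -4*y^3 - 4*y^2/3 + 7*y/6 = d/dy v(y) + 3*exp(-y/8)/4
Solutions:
 v(y) = C1 - y^4 - 4*y^3/9 + 7*y^2/12 + 6*exp(-y/8)


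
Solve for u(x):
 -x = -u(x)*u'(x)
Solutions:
 u(x) = -sqrt(C1 + x^2)
 u(x) = sqrt(C1 + x^2)


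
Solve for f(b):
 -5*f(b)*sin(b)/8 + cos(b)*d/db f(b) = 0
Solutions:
 f(b) = C1/cos(b)^(5/8)


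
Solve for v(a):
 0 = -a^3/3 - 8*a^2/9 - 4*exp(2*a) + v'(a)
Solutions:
 v(a) = C1 + a^4/12 + 8*a^3/27 + 2*exp(2*a)


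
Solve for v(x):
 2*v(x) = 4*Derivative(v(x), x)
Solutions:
 v(x) = C1*exp(x/2)


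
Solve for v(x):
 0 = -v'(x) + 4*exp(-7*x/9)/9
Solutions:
 v(x) = C1 - 4*exp(-7*x/9)/7


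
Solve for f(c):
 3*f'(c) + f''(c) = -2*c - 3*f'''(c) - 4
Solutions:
 f(c) = C1 - c^2/3 - 10*c/9 + (C2*sin(sqrt(35)*c/6) + C3*cos(sqrt(35)*c/6))*exp(-c/6)


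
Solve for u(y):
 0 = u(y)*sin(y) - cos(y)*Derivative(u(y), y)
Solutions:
 u(y) = C1/cos(y)


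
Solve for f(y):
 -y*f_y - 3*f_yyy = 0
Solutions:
 f(y) = C1 + Integral(C2*airyai(-3^(2/3)*y/3) + C3*airybi(-3^(2/3)*y/3), y)


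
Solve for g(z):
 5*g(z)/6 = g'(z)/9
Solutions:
 g(z) = C1*exp(15*z/2)


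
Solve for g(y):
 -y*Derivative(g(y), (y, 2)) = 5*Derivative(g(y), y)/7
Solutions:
 g(y) = C1 + C2*y^(2/7)


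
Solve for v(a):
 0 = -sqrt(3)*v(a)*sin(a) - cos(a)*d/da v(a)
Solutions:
 v(a) = C1*cos(a)^(sqrt(3))


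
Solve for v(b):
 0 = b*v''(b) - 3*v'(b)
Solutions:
 v(b) = C1 + C2*b^4


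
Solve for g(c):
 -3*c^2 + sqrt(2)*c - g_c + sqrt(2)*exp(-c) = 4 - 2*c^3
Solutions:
 g(c) = C1 + c^4/2 - c^3 + sqrt(2)*c^2/2 - 4*c - sqrt(2)*exp(-c)


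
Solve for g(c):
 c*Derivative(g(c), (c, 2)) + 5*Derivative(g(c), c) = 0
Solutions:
 g(c) = C1 + C2/c^4


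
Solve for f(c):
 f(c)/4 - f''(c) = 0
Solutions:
 f(c) = C1*exp(-c/2) + C2*exp(c/2)


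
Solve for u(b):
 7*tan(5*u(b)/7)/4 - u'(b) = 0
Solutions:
 u(b) = -7*asin(C1*exp(5*b/4))/5 + 7*pi/5
 u(b) = 7*asin(C1*exp(5*b/4))/5


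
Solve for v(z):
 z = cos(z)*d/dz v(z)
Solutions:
 v(z) = C1 + Integral(z/cos(z), z)


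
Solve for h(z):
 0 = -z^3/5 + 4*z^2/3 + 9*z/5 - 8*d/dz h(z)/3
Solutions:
 h(z) = C1 - 3*z^4/160 + z^3/6 + 27*z^2/80


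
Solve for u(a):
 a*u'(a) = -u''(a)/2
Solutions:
 u(a) = C1 + C2*erf(a)


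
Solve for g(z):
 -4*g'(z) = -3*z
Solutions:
 g(z) = C1 + 3*z^2/8


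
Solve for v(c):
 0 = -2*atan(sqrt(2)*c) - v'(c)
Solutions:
 v(c) = C1 - 2*c*atan(sqrt(2)*c) + sqrt(2)*log(2*c^2 + 1)/2


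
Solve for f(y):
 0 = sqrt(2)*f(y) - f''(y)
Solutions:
 f(y) = C1*exp(-2^(1/4)*y) + C2*exp(2^(1/4)*y)


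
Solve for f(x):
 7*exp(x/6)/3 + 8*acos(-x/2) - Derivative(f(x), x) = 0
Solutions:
 f(x) = C1 + 8*x*acos(-x/2) + 8*sqrt(4 - x^2) + 14*exp(x/6)


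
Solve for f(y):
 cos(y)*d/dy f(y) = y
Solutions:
 f(y) = C1 + Integral(y/cos(y), y)


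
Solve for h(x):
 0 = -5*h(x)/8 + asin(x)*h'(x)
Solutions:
 h(x) = C1*exp(5*Integral(1/asin(x), x)/8)


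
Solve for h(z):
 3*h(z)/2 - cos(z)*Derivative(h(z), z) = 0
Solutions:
 h(z) = C1*(sin(z) + 1)^(3/4)/(sin(z) - 1)^(3/4)


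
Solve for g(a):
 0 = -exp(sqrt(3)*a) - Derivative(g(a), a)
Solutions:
 g(a) = C1 - sqrt(3)*exp(sqrt(3)*a)/3


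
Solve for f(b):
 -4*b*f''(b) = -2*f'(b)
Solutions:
 f(b) = C1 + C2*b^(3/2)


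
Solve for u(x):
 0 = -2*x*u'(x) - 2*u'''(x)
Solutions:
 u(x) = C1 + Integral(C2*airyai(-x) + C3*airybi(-x), x)


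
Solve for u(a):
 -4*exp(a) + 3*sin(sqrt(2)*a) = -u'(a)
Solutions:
 u(a) = C1 + 4*exp(a) + 3*sqrt(2)*cos(sqrt(2)*a)/2


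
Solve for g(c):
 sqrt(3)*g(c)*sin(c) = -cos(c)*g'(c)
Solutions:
 g(c) = C1*cos(c)^(sqrt(3))


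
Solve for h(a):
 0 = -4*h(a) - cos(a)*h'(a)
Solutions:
 h(a) = C1*(sin(a)^2 - 2*sin(a) + 1)/(sin(a)^2 + 2*sin(a) + 1)


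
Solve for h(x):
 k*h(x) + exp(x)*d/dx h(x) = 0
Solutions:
 h(x) = C1*exp(k*exp(-x))


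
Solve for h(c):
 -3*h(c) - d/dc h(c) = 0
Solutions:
 h(c) = C1*exp(-3*c)


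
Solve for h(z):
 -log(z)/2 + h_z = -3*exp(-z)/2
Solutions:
 h(z) = C1 + z*log(z)/2 - z/2 + 3*exp(-z)/2


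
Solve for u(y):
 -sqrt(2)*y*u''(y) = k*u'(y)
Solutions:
 u(y) = C1 + y^(-sqrt(2)*re(k)/2 + 1)*(C2*sin(sqrt(2)*log(y)*Abs(im(k))/2) + C3*cos(sqrt(2)*log(y)*im(k)/2))


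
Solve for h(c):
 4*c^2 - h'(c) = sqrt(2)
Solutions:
 h(c) = C1 + 4*c^3/3 - sqrt(2)*c


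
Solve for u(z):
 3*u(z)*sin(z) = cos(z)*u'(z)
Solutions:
 u(z) = C1/cos(z)^3


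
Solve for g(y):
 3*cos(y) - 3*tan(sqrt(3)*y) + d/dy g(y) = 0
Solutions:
 g(y) = C1 - sqrt(3)*log(cos(sqrt(3)*y)) - 3*sin(y)


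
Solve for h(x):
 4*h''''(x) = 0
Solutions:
 h(x) = C1 + C2*x + C3*x^2 + C4*x^3


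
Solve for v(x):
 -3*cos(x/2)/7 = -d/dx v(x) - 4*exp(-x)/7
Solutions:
 v(x) = C1 + 6*sin(x/2)/7 + 4*exp(-x)/7


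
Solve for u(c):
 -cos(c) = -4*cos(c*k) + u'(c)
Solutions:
 u(c) = C1 - sin(c) + 4*sin(c*k)/k


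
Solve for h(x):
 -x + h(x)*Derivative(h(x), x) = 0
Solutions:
 h(x) = -sqrt(C1 + x^2)
 h(x) = sqrt(C1 + x^2)


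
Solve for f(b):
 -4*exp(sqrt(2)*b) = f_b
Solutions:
 f(b) = C1 - 2*sqrt(2)*exp(sqrt(2)*b)


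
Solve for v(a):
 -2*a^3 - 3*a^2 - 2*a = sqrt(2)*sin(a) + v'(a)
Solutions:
 v(a) = C1 - a^4/2 - a^3 - a^2 + sqrt(2)*cos(a)


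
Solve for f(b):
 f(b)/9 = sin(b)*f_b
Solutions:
 f(b) = C1*(cos(b) - 1)^(1/18)/(cos(b) + 1)^(1/18)


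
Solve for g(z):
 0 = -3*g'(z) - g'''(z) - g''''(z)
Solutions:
 g(z) = C1 + C2*exp(z*(-4 + 2*2^(1/3)/(9*sqrt(85) + 83)^(1/3) + 2^(2/3)*(9*sqrt(85) + 83)^(1/3))/12)*sin(2^(1/3)*sqrt(3)*z*(-2^(1/3)*(9*sqrt(85) + 83)^(1/3) + 2/(9*sqrt(85) + 83)^(1/3))/12) + C3*exp(z*(-4 + 2*2^(1/3)/(9*sqrt(85) + 83)^(1/3) + 2^(2/3)*(9*sqrt(85) + 83)^(1/3))/12)*cos(2^(1/3)*sqrt(3)*z*(-2^(1/3)*(9*sqrt(85) + 83)^(1/3) + 2/(9*sqrt(85) + 83)^(1/3))/12) + C4*exp(-z*(2*2^(1/3)/(9*sqrt(85) + 83)^(1/3) + 2 + 2^(2/3)*(9*sqrt(85) + 83)^(1/3))/6)


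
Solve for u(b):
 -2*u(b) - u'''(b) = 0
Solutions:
 u(b) = C3*exp(-2^(1/3)*b) + (C1*sin(2^(1/3)*sqrt(3)*b/2) + C2*cos(2^(1/3)*sqrt(3)*b/2))*exp(2^(1/3)*b/2)


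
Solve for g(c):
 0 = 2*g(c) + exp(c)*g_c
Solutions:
 g(c) = C1*exp(2*exp(-c))


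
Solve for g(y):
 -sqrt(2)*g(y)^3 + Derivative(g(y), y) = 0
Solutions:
 g(y) = -sqrt(2)*sqrt(-1/(C1 + sqrt(2)*y))/2
 g(y) = sqrt(2)*sqrt(-1/(C1 + sqrt(2)*y))/2


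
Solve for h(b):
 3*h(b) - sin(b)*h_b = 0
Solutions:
 h(b) = C1*(cos(b) - 1)^(3/2)/(cos(b) + 1)^(3/2)


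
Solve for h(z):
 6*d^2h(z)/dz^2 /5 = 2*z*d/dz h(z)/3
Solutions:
 h(z) = C1 + C2*erfi(sqrt(10)*z/6)


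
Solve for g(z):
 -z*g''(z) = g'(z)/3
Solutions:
 g(z) = C1 + C2*z^(2/3)


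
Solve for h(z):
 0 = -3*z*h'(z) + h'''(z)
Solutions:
 h(z) = C1 + Integral(C2*airyai(3^(1/3)*z) + C3*airybi(3^(1/3)*z), z)


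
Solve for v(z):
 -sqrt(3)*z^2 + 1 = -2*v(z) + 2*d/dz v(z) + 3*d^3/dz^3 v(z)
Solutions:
 v(z) = C1*exp(z*(-(9 + sqrt(89))^(1/3) + 2/(9 + sqrt(89))^(1/3))/6)*sin(sqrt(3)*z*(2/(9 + sqrt(89))^(1/3) + (9 + sqrt(89))^(1/3))/6) + C2*exp(z*(-(9 + sqrt(89))^(1/3) + 2/(9 + sqrt(89))^(1/3))/6)*cos(sqrt(3)*z*(2/(9 + sqrt(89))^(1/3) + (9 + sqrt(89))^(1/3))/6) + C3*exp(-z*(-(9 + sqrt(89))^(1/3) + 2/(9 + sqrt(89))^(1/3))/3) + sqrt(3)*z^2/2 + sqrt(3)*z - 1/2 + sqrt(3)


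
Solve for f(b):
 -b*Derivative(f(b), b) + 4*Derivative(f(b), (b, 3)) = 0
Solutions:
 f(b) = C1 + Integral(C2*airyai(2^(1/3)*b/2) + C3*airybi(2^(1/3)*b/2), b)


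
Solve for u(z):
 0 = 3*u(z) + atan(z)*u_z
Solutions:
 u(z) = C1*exp(-3*Integral(1/atan(z), z))


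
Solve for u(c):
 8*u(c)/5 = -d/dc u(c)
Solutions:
 u(c) = C1*exp(-8*c/5)


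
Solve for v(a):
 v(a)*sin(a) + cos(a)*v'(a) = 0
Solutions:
 v(a) = C1*cos(a)


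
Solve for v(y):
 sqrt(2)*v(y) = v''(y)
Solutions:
 v(y) = C1*exp(-2^(1/4)*y) + C2*exp(2^(1/4)*y)


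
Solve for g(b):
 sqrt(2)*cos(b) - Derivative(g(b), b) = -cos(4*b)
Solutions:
 g(b) = C1 + sqrt(2)*sin(b) + sin(4*b)/4


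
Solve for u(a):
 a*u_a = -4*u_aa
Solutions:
 u(a) = C1 + C2*erf(sqrt(2)*a/4)


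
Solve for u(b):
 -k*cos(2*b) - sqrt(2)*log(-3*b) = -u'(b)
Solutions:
 u(b) = C1 + sqrt(2)*b*(log(-b) - 1) + sqrt(2)*b*log(3) + k*sin(2*b)/2


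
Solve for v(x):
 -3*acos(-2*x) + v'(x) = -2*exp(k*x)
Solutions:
 v(x) = C1 + 3*x*acos(-2*x) + 3*sqrt(1 - 4*x^2)/2 - 2*Piecewise((exp(k*x)/k, Ne(k, 0)), (x, True))


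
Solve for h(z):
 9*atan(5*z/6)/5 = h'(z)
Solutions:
 h(z) = C1 + 9*z*atan(5*z/6)/5 - 27*log(25*z^2 + 36)/25


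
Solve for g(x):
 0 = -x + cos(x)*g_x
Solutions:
 g(x) = C1 + Integral(x/cos(x), x)


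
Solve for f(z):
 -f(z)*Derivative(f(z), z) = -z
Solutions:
 f(z) = -sqrt(C1 + z^2)
 f(z) = sqrt(C1 + z^2)


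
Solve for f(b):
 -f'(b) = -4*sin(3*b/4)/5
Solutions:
 f(b) = C1 - 16*cos(3*b/4)/15


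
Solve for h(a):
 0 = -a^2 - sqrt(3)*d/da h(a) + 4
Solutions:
 h(a) = C1 - sqrt(3)*a^3/9 + 4*sqrt(3)*a/3


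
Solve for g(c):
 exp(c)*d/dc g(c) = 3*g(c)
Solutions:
 g(c) = C1*exp(-3*exp(-c))


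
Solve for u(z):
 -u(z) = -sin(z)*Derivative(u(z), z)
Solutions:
 u(z) = C1*sqrt(cos(z) - 1)/sqrt(cos(z) + 1)


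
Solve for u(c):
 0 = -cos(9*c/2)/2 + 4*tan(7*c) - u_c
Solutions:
 u(c) = C1 - 4*log(cos(7*c))/7 - sin(9*c/2)/9


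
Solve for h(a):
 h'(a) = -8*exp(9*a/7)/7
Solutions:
 h(a) = C1 - 8*exp(9*a/7)/9


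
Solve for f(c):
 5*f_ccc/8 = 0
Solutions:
 f(c) = C1 + C2*c + C3*c^2


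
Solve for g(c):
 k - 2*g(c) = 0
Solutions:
 g(c) = k/2


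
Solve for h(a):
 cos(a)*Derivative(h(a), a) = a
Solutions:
 h(a) = C1 + Integral(a/cos(a), a)


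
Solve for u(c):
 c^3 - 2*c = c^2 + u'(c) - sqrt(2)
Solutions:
 u(c) = C1 + c^4/4 - c^3/3 - c^2 + sqrt(2)*c


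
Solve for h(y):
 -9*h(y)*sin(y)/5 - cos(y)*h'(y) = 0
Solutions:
 h(y) = C1*cos(y)^(9/5)


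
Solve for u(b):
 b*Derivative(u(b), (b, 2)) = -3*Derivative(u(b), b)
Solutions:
 u(b) = C1 + C2/b^2


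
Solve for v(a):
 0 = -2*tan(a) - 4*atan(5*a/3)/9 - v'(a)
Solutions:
 v(a) = C1 - 4*a*atan(5*a/3)/9 + 2*log(25*a^2 + 9)/15 + 2*log(cos(a))


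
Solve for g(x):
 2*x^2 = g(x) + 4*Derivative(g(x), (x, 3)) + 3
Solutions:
 g(x) = C3*exp(-2^(1/3)*x/2) + 2*x^2 + (C1*sin(2^(1/3)*sqrt(3)*x/4) + C2*cos(2^(1/3)*sqrt(3)*x/4))*exp(2^(1/3)*x/4) - 3


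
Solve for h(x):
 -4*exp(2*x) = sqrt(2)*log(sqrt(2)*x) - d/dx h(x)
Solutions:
 h(x) = C1 + sqrt(2)*x*log(x) + sqrt(2)*x*(-1 + log(2)/2) + 2*exp(2*x)


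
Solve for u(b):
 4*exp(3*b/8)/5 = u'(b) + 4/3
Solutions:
 u(b) = C1 - 4*b/3 + 32*exp(3*b/8)/15


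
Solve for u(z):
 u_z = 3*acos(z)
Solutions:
 u(z) = C1 + 3*z*acos(z) - 3*sqrt(1 - z^2)


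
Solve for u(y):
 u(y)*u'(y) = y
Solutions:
 u(y) = -sqrt(C1 + y^2)
 u(y) = sqrt(C1 + y^2)


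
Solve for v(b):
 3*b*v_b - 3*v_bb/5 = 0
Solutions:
 v(b) = C1 + C2*erfi(sqrt(10)*b/2)


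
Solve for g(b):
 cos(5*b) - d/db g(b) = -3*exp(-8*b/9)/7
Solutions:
 g(b) = C1 + sin(5*b)/5 - 27*exp(-8*b/9)/56


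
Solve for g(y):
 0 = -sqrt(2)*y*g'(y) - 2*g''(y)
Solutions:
 g(y) = C1 + C2*erf(2^(1/4)*y/2)


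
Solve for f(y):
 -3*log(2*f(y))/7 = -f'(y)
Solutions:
 -7*Integral(1/(log(_y) + log(2)), (_y, f(y)))/3 = C1 - y


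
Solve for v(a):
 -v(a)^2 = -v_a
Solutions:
 v(a) = -1/(C1 + a)


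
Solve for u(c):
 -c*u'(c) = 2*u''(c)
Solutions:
 u(c) = C1 + C2*erf(c/2)


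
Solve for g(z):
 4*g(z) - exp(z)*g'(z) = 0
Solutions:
 g(z) = C1*exp(-4*exp(-z))


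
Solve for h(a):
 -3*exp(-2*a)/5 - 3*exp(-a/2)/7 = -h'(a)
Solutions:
 h(a) = C1 - 3*exp(-2*a)/10 - 6*exp(-a/2)/7


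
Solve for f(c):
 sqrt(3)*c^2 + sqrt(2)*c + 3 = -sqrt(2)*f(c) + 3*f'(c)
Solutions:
 f(c) = C1*exp(sqrt(2)*c/3) - sqrt(6)*c^2/2 - 3*sqrt(3)*c - c - 9*sqrt(6)/2 - 3*sqrt(2)


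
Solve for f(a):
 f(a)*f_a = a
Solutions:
 f(a) = -sqrt(C1 + a^2)
 f(a) = sqrt(C1 + a^2)


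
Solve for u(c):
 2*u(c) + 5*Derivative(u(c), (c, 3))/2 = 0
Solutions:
 u(c) = C3*exp(-10^(2/3)*c/5) + (C1*sin(10^(2/3)*sqrt(3)*c/10) + C2*cos(10^(2/3)*sqrt(3)*c/10))*exp(10^(2/3)*c/10)


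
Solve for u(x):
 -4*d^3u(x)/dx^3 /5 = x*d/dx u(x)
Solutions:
 u(x) = C1 + Integral(C2*airyai(-10^(1/3)*x/2) + C3*airybi(-10^(1/3)*x/2), x)


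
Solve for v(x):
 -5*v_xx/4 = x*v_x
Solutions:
 v(x) = C1 + C2*erf(sqrt(10)*x/5)


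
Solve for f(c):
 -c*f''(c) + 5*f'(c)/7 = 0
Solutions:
 f(c) = C1 + C2*c^(12/7)


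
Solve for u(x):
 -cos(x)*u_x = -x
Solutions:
 u(x) = C1 + Integral(x/cos(x), x)


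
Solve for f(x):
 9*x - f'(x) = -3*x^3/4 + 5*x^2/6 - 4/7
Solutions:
 f(x) = C1 + 3*x^4/16 - 5*x^3/18 + 9*x^2/2 + 4*x/7


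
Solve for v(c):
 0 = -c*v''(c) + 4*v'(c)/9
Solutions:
 v(c) = C1 + C2*c^(13/9)


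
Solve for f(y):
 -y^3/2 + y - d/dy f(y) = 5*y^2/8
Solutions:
 f(y) = C1 - y^4/8 - 5*y^3/24 + y^2/2


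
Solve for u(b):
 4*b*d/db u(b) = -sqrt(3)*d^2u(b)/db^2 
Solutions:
 u(b) = C1 + C2*erf(sqrt(2)*3^(3/4)*b/3)


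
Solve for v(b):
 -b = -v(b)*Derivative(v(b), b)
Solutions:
 v(b) = -sqrt(C1 + b^2)
 v(b) = sqrt(C1 + b^2)


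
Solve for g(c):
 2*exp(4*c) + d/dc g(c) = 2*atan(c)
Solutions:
 g(c) = C1 + 2*c*atan(c) - exp(4*c)/2 - log(c^2 + 1)


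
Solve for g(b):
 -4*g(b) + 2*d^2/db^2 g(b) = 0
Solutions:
 g(b) = C1*exp(-sqrt(2)*b) + C2*exp(sqrt(2)*b)


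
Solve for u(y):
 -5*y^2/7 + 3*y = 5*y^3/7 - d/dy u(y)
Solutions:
 u(y) = C1 + 5*y^4/28 + 5*y^3/21 - 3*y^2/2


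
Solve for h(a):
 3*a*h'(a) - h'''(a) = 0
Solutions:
 h(a) = C1 + Integral(C2*airyai(3^(1/3)*a) + C3*airybi(3^(1/3)*a), a)


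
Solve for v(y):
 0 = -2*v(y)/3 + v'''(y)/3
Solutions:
 v(y) = C3*exp(2^(1/3)*y) + (C1*sin(2^(1/3)*sqrt(3)*y/2) + C2*cos(2^(1/3)*sqrt(3)*y/2))*exp(-2^(1/3)*y/2)


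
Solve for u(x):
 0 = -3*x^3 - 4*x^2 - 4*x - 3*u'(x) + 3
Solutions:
 u(x) = C1 - x^4/4 - 4*x^3/9 - 2*x^2/3 + x


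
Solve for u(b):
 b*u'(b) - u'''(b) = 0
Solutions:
 u(b) = C1 + Integral(C2*airyai(b) + C3*airybi(b), b)


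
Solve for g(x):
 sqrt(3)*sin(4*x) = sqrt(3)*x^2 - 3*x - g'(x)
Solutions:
 g(x) = C1 + sqrt(3)*x^3/3 - 3*x^2/2 + sqrt(3)*cos(4*x)/4


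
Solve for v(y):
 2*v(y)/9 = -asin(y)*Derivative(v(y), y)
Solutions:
 v(y) = C1*exp(-2*Integral(1/asin(y), y)/9)


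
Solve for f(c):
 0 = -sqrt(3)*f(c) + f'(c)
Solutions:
 f(c) = C1*exp(sqrt(3)*c)


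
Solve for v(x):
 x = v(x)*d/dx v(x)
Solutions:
 v(x) = -sqrt(C1 + x^2)
 v(x) = sqrt(C1 + x^2)


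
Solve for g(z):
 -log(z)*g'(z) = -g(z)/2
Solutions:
 g(z) = C1*exp(li(z)/2)


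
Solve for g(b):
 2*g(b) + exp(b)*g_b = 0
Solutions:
 g(b) = C1*exp(2*exp(-b))


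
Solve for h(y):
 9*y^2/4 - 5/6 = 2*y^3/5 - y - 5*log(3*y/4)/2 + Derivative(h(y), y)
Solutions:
 h(y) = C1 - y^4/10 + 3*y^3/4 + y^2/2 + 5*y*log(y)/2 - 5*y*log(2) - 10*y/3 + 5*y*log(3)/2


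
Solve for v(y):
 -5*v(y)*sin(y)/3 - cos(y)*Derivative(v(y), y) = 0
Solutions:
 v(y) = C1*cos(y)^(5/3)


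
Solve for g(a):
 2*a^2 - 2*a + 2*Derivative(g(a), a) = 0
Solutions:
 g(a) = C1 - a^3/3 + a^2/2


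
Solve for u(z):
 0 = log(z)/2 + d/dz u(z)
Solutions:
 u(z) = C1 - z*log(z)/2 + z/2


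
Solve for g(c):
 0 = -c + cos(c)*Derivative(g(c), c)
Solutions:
 g(c) = C1 + Integral(c/cos(c), c)


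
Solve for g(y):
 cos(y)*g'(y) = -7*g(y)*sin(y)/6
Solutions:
 g(y) = C1*cos(y)^(7/6)


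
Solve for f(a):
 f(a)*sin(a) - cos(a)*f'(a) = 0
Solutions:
 f(a) = C1/cos(a)


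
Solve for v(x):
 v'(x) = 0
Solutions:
 v(x) = C1


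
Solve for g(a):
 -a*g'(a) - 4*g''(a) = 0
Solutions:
 g(a) = C1 + C2*erf(sqrt(2)*a/4)


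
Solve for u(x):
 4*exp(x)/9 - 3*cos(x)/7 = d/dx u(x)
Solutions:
 u(x) = C1 + 4*exp(x)/9 - 3*sin(x)/7


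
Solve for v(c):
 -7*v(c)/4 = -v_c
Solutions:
 v(c) = C1*exp(7*c/4)


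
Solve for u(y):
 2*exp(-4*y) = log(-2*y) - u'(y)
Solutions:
 u(y) = C1 + y*log(-y) + y*(-1 + log(2)) + exp(-4*y)/2


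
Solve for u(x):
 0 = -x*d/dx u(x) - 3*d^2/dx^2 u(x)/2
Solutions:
 u(x) = C1 + C2*erf(sqrt(3)*x/3)


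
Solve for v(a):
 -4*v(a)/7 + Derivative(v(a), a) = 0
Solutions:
 v(a) = C1*exp(4*a/7)


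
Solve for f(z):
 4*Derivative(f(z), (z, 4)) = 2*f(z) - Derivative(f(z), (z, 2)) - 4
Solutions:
 f(z) = C1*exp(-sqrt(2)*z*sqrt(-1 + sqrt(33))/4) + C2*exp(sqrt(2)*z*sqrt(-1 + sqrt(33))/4) + C3*sin(sqrt(2)*z*sqrt(1 + sqrt(33))/4) + C4*cos(sqrt(2)*z*sqrt(1 + sqrt(33))/4) + 2


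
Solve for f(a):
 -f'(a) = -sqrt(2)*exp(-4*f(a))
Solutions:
 f(a) = log(-I*(C1 + 4*sqrt(2)*a)^(1/4))
 f(a) = log(I*(C1 + 4*sqrt(2)*a)^(1/4))
 f(a) = log(-(C1 + 4*sqrt(2)*a)^(1/4))
 f(a) = log(C1 + 4*sqrt(2)*a)/4


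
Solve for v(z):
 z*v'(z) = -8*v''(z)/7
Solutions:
 v(z) = C1 + C2*erf(sqrt(7)*z/4)


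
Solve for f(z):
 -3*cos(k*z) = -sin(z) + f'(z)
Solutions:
 f(z) = C1 - cos(z) - 3*sin(k*z)/k


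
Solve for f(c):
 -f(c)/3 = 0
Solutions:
 f(c) = 0


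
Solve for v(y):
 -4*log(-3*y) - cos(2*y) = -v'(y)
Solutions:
 v(y) = C1 + 4*y*log(-y) - 4*y + 4*y*log(3) + sin(2*y)/2


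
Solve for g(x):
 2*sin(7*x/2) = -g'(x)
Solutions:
 g(x) = C1 + 4*cos(7*x/2)/7


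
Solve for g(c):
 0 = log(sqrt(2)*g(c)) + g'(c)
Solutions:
 2*Integral(1/(2*log(_y) + log(2)), (_y, g(c))) = C1 - c


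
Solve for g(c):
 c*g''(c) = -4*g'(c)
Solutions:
 g(c) = C1 + C2/c^3


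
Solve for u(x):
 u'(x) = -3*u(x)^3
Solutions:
 u(x) = -sqrt(2)*sqrt(-1/(C1 - 3*x))/2
 u(x) = sqrt(2)*sqrt(-1/(C1 - 3*x))/2


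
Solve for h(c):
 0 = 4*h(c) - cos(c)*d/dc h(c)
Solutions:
 h(c) = C1*(sin(c)^2 + 2*sin(c) + 1)/(sin(c)^2 - 2*sin(c) + 1)


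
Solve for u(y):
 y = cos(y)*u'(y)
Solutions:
 u(y) = C1 + Integral(y/cos(y), y)


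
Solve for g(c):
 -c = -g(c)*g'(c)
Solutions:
 g(c) = -sqrt(C1 + c^2)
 g(c) = sqrt(C1 + c^2)


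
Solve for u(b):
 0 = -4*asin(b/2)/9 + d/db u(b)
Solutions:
 u(b) = C1 + 4*b*asin(b/2)/9 + 4*sqrt(4 - b^2)/9


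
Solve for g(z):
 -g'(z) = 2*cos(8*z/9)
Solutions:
 g(z) = C1 - 9*sin(8*z/9)/4


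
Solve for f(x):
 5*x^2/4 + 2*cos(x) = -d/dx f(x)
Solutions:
 f(x) = C1 - 5*x^3/12 - 2*sin(x)


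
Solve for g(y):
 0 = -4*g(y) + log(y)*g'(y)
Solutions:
 g(y) = C1*exp(4*li(y))


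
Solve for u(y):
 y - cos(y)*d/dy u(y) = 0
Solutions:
 u(y) = C1 + Integral(y/cos(y), y)


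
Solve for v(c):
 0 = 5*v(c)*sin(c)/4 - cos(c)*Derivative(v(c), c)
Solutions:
 v(c) = C1/cos(c)^(5/4)


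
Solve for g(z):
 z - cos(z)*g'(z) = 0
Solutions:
 g(z) = C1 + Integral(z/cos(z), z)


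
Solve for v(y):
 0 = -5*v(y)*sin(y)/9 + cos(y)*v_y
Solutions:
 v(y) = C1/cos(y)^(5/9)


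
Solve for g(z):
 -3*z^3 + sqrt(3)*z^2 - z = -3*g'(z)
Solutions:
 g(z) = C1 + z^4/4 - sqrt(3)*z^3/9 + z^2/6


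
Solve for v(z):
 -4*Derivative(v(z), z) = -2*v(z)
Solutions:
 v(z) = C1*exp(z/2)


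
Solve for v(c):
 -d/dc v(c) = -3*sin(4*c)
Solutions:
 v(c) = C1 - 3*cos(4*c)/4


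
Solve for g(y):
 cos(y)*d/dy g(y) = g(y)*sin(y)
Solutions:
 g(y) = C1/cos(y)


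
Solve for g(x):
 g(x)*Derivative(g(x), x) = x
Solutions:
 g(x) = -sqrt(C1 + x^2)
 g(x) = sqrt(C1 + x^2)


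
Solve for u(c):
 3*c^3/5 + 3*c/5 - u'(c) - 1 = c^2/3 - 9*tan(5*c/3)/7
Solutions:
 u(c) = C1 + 3*c^4/20 - c^3/9 + 3*c^2/10 - c - 27*log(cos(5*c/3))/35


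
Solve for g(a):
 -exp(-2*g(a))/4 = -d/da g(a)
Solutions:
 g(a) = log(-sqrt(C1 + 2*a)) - log(2)
 g(a) = log(C1 + 2*a)/2 - log(2)


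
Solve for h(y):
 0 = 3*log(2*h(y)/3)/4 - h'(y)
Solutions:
 -4*Integral(1/(log(_y) - log(3) + log(2)), (_y, h(y)))/3 = C1 - y


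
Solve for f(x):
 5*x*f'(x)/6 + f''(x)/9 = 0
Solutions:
 f(x) = C1 + C2*erf(sqrt(15)*x/2)


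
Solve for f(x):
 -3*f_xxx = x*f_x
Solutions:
 f(x) = C1 + Integral(C2*airyai(-3^(2/3)*x/3) + C3*airybi(-3^(2/3)*x/3), x)


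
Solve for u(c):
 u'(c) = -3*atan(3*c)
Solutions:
 u(c) = C1 - 3*c*atan(3*c) + log(9*c^2 + 1)/2


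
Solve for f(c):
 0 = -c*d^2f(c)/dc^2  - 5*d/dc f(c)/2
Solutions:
 f(c) = C1 + C2/c^(3/2)


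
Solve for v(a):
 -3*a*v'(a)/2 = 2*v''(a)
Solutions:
 v(a) = C1 + C2*erf(sqrt(6)*a/4)


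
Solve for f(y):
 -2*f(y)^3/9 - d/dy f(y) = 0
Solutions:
 f(y) = -3*sqrt(2)*sqrt(-1/(C1 - 2*y))/2
 f(y) = 3*sqrt(2)*sqrt(-1/(C1 - 2*y))/2


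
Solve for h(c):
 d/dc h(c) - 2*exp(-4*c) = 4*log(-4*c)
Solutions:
 h(c) = C1 + 4*c*log(-c) + 4*c*(-1 + 2*log(2)) - exp(-4*c)/2


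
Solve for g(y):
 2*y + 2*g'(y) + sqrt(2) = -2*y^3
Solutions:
 g(y) = C1 - y^4/4 - y^2/2 - sqrt(2)*y/2


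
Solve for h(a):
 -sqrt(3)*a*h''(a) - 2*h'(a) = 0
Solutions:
 h(a) = C1 + C2*a^(1 - 2*sqrt(3)/3)


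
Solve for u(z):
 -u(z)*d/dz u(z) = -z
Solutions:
 u(z) = -sqrt(C1 + z^2)
 u(z) = sqrt(C1 + z^2)


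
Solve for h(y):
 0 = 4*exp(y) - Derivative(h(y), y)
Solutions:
 h(y) = C1 + 4*exp(y)


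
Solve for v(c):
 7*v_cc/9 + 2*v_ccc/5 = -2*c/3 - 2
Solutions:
 v(c) = C1 + C2*c + C3*exp(-35*c/18) - c^3/7 - 261*c^2/245


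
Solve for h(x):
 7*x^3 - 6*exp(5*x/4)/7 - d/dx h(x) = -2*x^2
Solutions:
 h(x) = C1 + 7*x^4/4 + 2*x^3/3 - 24*exp(5*x/4)/35


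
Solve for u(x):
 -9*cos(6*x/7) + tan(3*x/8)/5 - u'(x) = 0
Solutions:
 u(x) = C1 - 8*log(cos(3*x/8))/15 - 21*sin(6*x/7)/2


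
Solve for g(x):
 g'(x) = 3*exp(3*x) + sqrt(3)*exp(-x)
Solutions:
 g(x) = C1 + exp(3*x) - sqrt(3)*exp(-x)


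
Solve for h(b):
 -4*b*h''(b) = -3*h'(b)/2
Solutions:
 h(b) = C1 + C2*b^(11/8)


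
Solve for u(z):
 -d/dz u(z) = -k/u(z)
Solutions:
 u(z) = -sqrt(C1 + 2*k*z)
 u(z) = sqrt(C1 + 2*k*z)


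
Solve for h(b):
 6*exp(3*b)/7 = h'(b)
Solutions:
 h(b) = C1 + 2*exp(3*b)/7


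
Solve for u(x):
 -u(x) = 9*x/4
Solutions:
 u(x) = -9*x/4


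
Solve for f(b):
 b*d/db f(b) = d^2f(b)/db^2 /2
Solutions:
 f(b) = C1 + C2*erfi(b)


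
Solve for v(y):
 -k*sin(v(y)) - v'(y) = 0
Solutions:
 v(y) = -acos((-C1 - exp(2*k*y))/(C1 - exp(2*k*y))) + 2*pi
 v(y) = acos((-C1 - exp(2*k*y))/(C1 - exp(2*k*y)))


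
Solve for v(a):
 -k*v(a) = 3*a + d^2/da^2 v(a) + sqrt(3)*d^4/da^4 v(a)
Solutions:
 v(a) = C1*exp(-sqrt(2)*3^(3/4)*a*sqrt(-sqrt(-4*sqrt(3)*k + 1) - 1)/6) + C2*exp(sqrt(2)*3^(3/4)*a*sqrt(-sqrt(-4*sqrt(3)*k + 1) - 1)/6) + C3*exp(-sqrt(2)*3^(3/4)*a*sqrt(sqrt(-4*sqrt(3)*k + 1) - 1)/6) + C4*exp(sqrt(2)*3^(3/4)*a*sqrt(sqrt(-4*sqrt(3)*k + 1) - 1)/6) - 3*a/k
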